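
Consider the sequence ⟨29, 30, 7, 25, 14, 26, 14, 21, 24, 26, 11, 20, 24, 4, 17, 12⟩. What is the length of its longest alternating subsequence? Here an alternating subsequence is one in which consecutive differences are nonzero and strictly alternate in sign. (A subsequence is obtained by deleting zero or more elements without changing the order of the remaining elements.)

A longest alternating subsequence is 29, 30, 7, 25, 14, 26, 14, 21, 11, 20, 4, 17, 12 (positions 1,2,3,4,5,6,7,8,11,12,14,15,16); its 12 consecutive differences strictly alternate in sign, and length 13 is optimal.

13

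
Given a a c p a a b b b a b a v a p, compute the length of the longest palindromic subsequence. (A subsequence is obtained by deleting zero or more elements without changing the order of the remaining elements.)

One longest palindromic subsequence is paabbbbaap (positions 4,5,6,7,8,9,11,12,14,15); it reads the same forward and backward, and the interval DP gives dp[1][15] = 10.

10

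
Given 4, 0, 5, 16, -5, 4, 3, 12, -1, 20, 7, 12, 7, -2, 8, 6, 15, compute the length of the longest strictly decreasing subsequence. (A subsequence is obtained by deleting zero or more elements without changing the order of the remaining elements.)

5

Scanning left to right, the best length ending at each element is: 4→1, 0→2, 5→1, 16→1, -5→3, 4→2, 3→3, 12→2, -1→4, 20→1, 7→3, 12→2, 7→3, -2→5, 8→3, 6→4, 15→2.
So the longest decreasing subsequence has length 5, e.g. 5, 4, 3, -1, -2.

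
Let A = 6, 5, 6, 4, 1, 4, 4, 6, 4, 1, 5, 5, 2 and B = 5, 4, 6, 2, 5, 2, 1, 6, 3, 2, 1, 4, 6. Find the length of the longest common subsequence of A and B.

6

A longest common subsequence is 6, 5, 6, 1, 4, 6 (length 6); the LCS DP confirms no longer common subsequence exists.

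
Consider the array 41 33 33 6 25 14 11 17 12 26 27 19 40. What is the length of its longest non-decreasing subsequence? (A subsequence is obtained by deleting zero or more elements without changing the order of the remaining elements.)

Let dp[i] be the longest non-decreasing subsequence ending at position i. Then dp = [1, 1, 2, 1, 2, 2, 2, 3, 3, 4, 5, 4, 6].
The maximum is 6; one witness is 6, 14, 17, 26, 27, 40 at positions 4,6,8,10,11,13.

6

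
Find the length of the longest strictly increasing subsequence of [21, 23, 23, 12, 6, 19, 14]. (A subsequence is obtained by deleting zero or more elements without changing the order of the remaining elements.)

2

Scanning left to right, the best length ending at each element is: 21→1, 23→2, 23→2, 12→1, 6→1, 19→2, 14→2.
So the longest increasing subsequence has length 2, e.g. 21, 23.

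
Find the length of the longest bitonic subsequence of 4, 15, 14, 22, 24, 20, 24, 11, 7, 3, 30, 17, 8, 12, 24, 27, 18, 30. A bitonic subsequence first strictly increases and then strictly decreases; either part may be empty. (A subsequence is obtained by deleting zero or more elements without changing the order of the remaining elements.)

8

Let inc[i] be the LIS ending at i and dec[i] the longest strictly decreasing subsequence starting at i. inc = [1, 2, 2, 3, 4, 3, 4, 2, 2, 1, 5, 3, 3, 4, 5, 6, 5, 7], dec = [2, 5, 4, 5, 5, 4, 4, 3, 2, 1, 3, 2, 1, 1, 2, 2, 1, 1].
max_i inc[i]+dec[i]−1 = 8, with one witness 4, 15, 22, 24, 20, 11, 7, 3.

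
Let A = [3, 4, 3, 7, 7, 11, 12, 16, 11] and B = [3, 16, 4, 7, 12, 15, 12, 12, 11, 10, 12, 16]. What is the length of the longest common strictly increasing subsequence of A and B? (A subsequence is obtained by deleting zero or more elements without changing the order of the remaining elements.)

For each value that appears in both, track the longest common increasing run ending there.
The best achievable length is 6; one witness is 3, 4, 7, 11, 12, 16 (A-positions 1,2,4,6,7,8, B-positions 1,3,4,9,11,12).

6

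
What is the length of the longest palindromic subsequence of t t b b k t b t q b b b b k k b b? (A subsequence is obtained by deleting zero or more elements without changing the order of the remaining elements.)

One longest palindromic subsequence is bbkbbbbbkbb (positions 3,4,5,7,10,11,12,13,15,16,17); it reads the same forward and backward, and the interval DP gives dp[1][17] = 11.

11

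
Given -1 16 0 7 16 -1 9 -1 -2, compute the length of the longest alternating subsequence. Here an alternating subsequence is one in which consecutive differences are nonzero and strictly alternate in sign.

Track the best alternating length ending on an up-step vs a down-step at each position: up/down = 1/1, 2/1, 2/3, 4/3, 4/1, 1/5, 6/5, 1/7, 1/7.
The maximum over both is 7; one such subsequence is -1, 16, 0, 7, -1, 9, -1.

7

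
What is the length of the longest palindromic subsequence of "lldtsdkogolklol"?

One longest palindromic subsequence is llkogokll (positions 1,2,7,8,9,10,12,13,15); it reads the same forward and backward, and the interval DP gives dp[1][15] = 9.

9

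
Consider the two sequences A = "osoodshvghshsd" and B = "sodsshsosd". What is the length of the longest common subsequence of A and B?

A longest common subsequence is sodshssd (length 8); the LCS DP confirms no longer common subsequence exists.

8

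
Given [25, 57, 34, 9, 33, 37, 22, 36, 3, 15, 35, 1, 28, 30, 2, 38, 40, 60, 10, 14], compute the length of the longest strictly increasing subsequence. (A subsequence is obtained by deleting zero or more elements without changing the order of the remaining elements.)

One longest increasing subsequence is 9, 22, 28, 30, 38, 40, 60 (positions 4,7,13,14,16,17,18), of length 7; no longer one exists.

7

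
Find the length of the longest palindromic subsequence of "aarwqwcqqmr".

One longest palindromic subsequence is rqqqr (positions 3,5,8,9,11); it reads the same forward and backward, and the interval DP gives dp[1][11] = 5.

5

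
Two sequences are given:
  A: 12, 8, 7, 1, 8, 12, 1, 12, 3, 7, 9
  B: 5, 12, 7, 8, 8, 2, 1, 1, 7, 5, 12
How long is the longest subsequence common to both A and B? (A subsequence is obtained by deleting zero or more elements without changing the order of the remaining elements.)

A longest common subsequence is 12, 8, 1, 1, 12 (length 5); the LCS DP confirms no longer common subsequence exists.

5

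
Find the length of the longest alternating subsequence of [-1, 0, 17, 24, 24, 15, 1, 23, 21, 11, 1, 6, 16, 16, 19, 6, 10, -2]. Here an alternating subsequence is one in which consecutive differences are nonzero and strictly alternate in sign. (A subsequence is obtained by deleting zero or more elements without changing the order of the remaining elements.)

A longest alternating subsequence is -1, 17, 15, 23, 11, 16, 6, 10, -2 (positions 1,3,6,8,10,13,16,17,18); its 8 consecutive differences strictly alternate in sign, and length 9 is optimal.

9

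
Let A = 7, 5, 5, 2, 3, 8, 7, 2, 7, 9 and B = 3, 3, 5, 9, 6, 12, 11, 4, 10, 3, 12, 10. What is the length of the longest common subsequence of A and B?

2

Backtracking the LCS table gives one alignment: 5 (A2,B3) → 3 (A5,B10).
So the longest common subsequence has length 2.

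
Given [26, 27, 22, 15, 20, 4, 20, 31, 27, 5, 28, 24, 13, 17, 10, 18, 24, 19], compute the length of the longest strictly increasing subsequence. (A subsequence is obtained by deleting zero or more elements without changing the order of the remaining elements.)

6

Let dp[i] be the longest increasing subsequence ending at position i. Then dp = [1, 2, 1, 1, 2, 1, 2, 3, 3, 2, 4, 3, 3, 4, 3, 5, 6, 6].
The maximum is 6; one witness is 4, 5, 13, 17, 18, 24 at positions 6,10,13,14,16,17.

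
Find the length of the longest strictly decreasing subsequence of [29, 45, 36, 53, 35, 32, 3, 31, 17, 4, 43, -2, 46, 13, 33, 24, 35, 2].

8

One longest decreasing subsequence is 45, 36, 35, 32, 31, 17, 4, -2 (positions 2,3,5,6,8,9,10,12), of length 8; no longer one exists.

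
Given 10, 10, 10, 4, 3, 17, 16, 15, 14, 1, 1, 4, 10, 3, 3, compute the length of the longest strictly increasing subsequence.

3

Scanning left to right, the best length ending at each element is: 10→1, 10→1, 10→1, 4→1, 3→1, 17→2, 16→2, 15→2, 14→2, 1→1, 1→1, 4→2, 10→3, 3→2, 3→2.
So the longest increasing subsequence has length 3, e.g. 3, 4, 10.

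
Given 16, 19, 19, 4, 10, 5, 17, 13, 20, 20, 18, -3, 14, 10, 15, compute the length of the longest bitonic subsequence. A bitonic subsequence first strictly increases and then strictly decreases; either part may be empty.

7

Let inc[i] be the LIS ending at i and dec[i] the longest strictly decreasing subsequence starting at i. inc = [1, 2, 2, 1, 2, 2, 3, 3, 4, 4, 4, 1, 4, 3, 5], dec = [4, 4, 4, 2, 3, 2, 3, 2, 4, 4, 3, 1, 2, 1, 1].
max_i inc[i]+dec[i]−1 = 7, with one witness 4, 10, 17, 20, 18, 14, 10.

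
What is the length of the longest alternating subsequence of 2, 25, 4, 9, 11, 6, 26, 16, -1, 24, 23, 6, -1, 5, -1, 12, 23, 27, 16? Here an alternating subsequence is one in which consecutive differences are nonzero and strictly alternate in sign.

13

A longest alternating subsequence is 2, 25, 4, 9, 6, 26, 16, 24, -1, 5, -1, 23, 16 (positions 1,2,3,4,6,7,8,10,13,14,15,17,19); its 12 consecutive differences strictly alternate in sign, and length 13 is optimal.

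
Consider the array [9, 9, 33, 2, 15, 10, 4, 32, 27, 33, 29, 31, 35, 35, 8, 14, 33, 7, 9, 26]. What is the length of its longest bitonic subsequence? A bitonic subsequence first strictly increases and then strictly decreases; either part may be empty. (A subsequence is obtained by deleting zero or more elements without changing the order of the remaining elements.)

8

Let inc[i] be the LIS ending at i and dec[i] the longest strictly decreasing subsequence starting at i. inc = [1, 1, 2, 1, 2, 2, 2, 3, 3, 4, 4, 5, 6, 6, 3, 4, 6, 3, 4, 5], dec = [3, 3, 5, 1, 4, 3, 1, 4, 3, 4, 3, 3, 3, 3, 2, 2, 2, 1, 1, 1].
max_i inc[i]+dec[i]−1 = 8, with one witness 9, 15, 27, 29, 31, 35, 33, 26.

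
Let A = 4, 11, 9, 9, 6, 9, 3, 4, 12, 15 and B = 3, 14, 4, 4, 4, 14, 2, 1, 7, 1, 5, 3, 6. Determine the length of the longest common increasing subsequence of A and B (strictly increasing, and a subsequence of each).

2

A longest common strictly increasing subsequence is 3, 4 (length 2); it appears in order in both A and B, and no longer such subsequence exists.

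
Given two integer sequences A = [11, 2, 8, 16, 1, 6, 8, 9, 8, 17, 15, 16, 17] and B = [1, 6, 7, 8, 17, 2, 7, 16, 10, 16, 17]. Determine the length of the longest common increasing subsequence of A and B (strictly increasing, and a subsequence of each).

5

A longest common strictly increasing subsequence is 1, 6, 8, 16, 17 (length 5); it appears in order in both A and B, and no longer such subsequence exists.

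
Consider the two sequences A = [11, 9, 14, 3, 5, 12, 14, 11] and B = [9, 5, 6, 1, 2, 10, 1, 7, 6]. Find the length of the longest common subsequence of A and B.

2

Backtracking the LCS table gives one alignment: 9 (A2,B1) → 5 (A5,B2).
So the longest common subsequence has length 2.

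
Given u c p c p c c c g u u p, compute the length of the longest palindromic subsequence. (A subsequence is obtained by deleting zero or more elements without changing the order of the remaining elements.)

7

One longest palindromic subsequence is ucccccu (positions 1,2,4,6,7,8,11); it reads the same forward and backward, and the interval DP gives dp[1][12] = 7.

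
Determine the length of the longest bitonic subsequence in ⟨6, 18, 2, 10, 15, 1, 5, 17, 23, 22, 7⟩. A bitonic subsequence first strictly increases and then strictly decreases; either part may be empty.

7

One longest bitonic subsequence is 6, 10, 15, 17, 23, 22, 7 (positions 1,4,5,8,9,10,11): it rises to 23 then falls. Length 7 is optimal.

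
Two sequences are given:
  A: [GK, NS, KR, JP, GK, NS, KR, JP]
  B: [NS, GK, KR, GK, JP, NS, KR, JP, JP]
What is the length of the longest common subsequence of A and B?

6

A longest common subsequence is GK, KR, JP, NS, KR, JP (length 6); the LCS DP confirms no longer common subsequence exists.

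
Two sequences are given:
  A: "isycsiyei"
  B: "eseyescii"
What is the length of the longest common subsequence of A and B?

A longest common subsequence is sycii (length 5); the LCS DP confirms no longer common subsequence exists.

5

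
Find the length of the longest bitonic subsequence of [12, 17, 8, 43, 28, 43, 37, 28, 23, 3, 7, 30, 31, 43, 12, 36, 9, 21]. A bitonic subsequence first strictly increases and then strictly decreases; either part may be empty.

Let inc[i] be the LIS ending at i and dec[i] the longest strictly decreasing subsequence starting at i. inc = [1, 2, 1, 3, 3, 4, 4, 3, 3, 1, 2, 4, 5, 6, 3, 6, 3, 4], dec = [3, 3, 2, 6, 4, 6, 5, 4, 3, 1, 1, 3, 3, 3, 2, 2, 1, 1].
max_i inc[i]+dec[i]−1 = 9, with one witness 12, 17, 28, 43, 37, 28, 23, 12, 9.

9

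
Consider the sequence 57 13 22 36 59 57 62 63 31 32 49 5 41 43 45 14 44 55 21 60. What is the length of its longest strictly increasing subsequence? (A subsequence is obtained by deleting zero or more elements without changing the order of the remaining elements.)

Scanning left to right, the best length ending at each element is: 57→1, 13→1, 22→2, 36→3, 59→4, 57→4, 62→5, 63→6, 31→3, 32→4, 49→5, 5→1, 41→5, 43→6, 45→7, 14→2, 44→7, 55→8, 21→3, 60→9.
So the longest increasing subsequence has length 9, e.g. 13, 22, 31, 32, 41, 43, 45, 55, 60.

9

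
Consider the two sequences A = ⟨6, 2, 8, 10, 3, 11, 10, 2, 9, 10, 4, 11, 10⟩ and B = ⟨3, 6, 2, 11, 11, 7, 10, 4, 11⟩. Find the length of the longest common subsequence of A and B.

Backtracking the LCS table gives one alignment: 6 (A1,B2) → 2 (A2,B3) → 11 (A6,B5) → 10 (A10,B7) → 4 (A11,B8) → 11 (A12,B9).
So the longest common subsequence has length 6.

6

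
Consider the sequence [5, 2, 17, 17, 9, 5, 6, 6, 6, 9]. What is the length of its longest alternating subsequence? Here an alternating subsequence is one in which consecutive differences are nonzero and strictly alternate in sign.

5

A longest alternating subsequence is 5, 2, 17, 5, 6 (positions 1,2,3,6,7); its 4 consecutive differences strictly alternate in sign, and length 5 is optimal.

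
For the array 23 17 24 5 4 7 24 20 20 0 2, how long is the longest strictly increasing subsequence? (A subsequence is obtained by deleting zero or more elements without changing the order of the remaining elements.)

3

Let dp[i] be the longest increasing subsequence ending at position i. Then dp = [1, 1, 2, 1, 1, 2, 3, 3, 3, 1, 2].
The maximum is 3; one witness is 5, 7, 24 at positions 4,6,7.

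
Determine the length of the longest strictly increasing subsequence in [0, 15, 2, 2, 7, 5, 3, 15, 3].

4

One longest increasing subsequence is 0, 2, 7, 15 (positions 1,3,5,8), of length 4; no longer one exists.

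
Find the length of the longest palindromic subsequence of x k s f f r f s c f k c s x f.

9

Using dp[i][j] = 2 + dp[i+1][j−1] if the ends match, else max(dp[i+1][j], dp[i][j−1]):
dp[1][15] = 9. A witness is xsffrffsx at positions 1,3,4,5,6,7,10,13,14.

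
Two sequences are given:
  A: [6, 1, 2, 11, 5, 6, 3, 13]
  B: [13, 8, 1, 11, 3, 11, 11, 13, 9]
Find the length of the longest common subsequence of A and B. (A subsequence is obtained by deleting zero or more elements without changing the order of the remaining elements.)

A longest common subsequence is 1, 11, 3, 13 (length 4); the LCS DP confirms no longer common subsequence exists.

4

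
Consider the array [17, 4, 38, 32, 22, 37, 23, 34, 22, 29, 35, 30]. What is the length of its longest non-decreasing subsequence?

Let dp[i] be the longest non-decreasing subsequence ending at position i. Then dp = [1, 1, 2, 2, 2, 3, 3, 4, 3, 4, 5, 5].
The maximum is 5; one witness is 17, 22, 23, 34, 35 at positions 1,5,7,8,11.

5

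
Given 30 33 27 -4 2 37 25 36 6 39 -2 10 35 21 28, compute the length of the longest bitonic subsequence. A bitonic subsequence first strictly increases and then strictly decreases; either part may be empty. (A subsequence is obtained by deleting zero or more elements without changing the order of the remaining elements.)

Let inc[i] be the LIS ending at i and dec[i] the longest strictly decreasing subsequence starting at i. inc = [1, 2, 1, 1, 2, 3, 3, 4, 3, 5, 2, 4, 5, 5, 6], dec = [5, 5, 4, 1, 2, 4, 3, 3, 2, 3, 1, 1, 2, 1, 1].
max_i inc[i]+dec[i]−1 = 7, with one witness -4, 2, 25, 36, 39, 35, 28.

7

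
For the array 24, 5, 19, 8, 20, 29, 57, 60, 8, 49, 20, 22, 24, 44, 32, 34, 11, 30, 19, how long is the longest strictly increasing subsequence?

Scanning left to right, the best length ending at each element is: 24→1, 5→1, 19→2, 8→2, 20→3, 29→4, 57→5, 60→6, 8→2, 49→5, 20→3, 22→4, 24→5, 44→6, 32→6, 34→7, 11→3, 30→6, 19→4.
So the longest increasing subsequence has length 7, e.g. 5, 19, 20, 22, 24, 32, 34.

7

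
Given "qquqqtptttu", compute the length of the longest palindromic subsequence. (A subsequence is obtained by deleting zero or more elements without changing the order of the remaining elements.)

Using dp[i][j] = 2 + dp[i+1][j−1] if the ends match, else max(dp[i+1][j], dp[i][j−1]):
dp[1][11] = 6. A witness is uttttu at positions 3,6,8,9,10,11.

6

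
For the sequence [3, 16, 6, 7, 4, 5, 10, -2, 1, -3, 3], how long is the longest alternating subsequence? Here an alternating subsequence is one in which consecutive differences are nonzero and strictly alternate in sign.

10

Track the best alternating length ending on an up-step vs a down-step at each position: up/down = 1/1, 2/1, 2/3, 4/3, 2/5, 6/5, 6/3, 1/7, 8/7, 1/9, 10/7.
The maximum over both is 10; one such subsequence is 3, 16, 6, 7, 4, 5, -2, 1, -3, 3.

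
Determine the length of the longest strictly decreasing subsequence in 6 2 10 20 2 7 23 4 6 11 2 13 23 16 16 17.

One longest decreasing subsequence is 10, 7, 4, 2 (positions 3,6,8,11), of length 4; no longer one exists.

4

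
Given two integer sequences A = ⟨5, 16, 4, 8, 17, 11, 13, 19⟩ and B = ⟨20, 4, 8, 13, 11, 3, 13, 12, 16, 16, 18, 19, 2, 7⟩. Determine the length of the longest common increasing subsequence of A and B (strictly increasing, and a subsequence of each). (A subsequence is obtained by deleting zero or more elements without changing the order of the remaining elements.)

5

A longest common strictly increasing subsequence is 4, 8, 11, 13, 19 (length 5); it appears in order in both A and B, and no longer such subsequence exists.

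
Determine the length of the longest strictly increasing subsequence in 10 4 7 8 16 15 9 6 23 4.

5

One longest increasing subsequence is 4, 7, 8, 16, 23 (positions 2,3,4,5,9), of length 5; no longer one exists.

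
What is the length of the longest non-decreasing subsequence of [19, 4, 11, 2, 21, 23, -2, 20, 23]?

Let dp[i] be the longest non-decreasing subsequence ending at position i. Then dp = [1, 1, 2, 1, 3, 4, 1, 3, 5].
The maximum is 5; one witness is 4, 11, 21, 23, 23 at positions 2,3,5,6,9.

5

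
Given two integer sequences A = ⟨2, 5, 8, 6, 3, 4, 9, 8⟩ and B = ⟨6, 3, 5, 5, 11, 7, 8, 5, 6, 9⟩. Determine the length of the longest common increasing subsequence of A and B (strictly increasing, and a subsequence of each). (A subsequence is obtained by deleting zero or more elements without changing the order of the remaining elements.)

3

A longest common strictly increasing subsequence is 5, 8, 9 (length 3); it appears in order in both A and B, and no longer such subsequence exists.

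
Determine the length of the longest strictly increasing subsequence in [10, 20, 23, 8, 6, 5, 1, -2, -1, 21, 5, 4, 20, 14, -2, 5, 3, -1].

Let dp[i] be the longest increasing subsequence ending at position i. Then dp = [1, 2, 3, 1, 1, 1, 1, 1, 2, 3, 3, 3, 4, 4, 1, 4, 3, 2].
The maximum is 4; one witness is -2, -1, 5, 20 at positions 8,9,11,13.

4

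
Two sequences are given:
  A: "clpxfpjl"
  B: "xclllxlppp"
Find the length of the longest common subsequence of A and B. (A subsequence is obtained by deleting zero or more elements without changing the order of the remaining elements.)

4

Backtracking the LCS table gives one alignment: c (A1,B2) → l (A2,B7) → p (A3,B9) → p (A6,B10).
So the longest common subsequence has length 4.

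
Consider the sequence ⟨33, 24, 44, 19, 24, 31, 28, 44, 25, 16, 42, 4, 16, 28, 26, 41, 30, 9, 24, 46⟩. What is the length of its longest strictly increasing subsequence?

6

Scanning left to right, the best length ending at each element is: 33→1, 24→1, 44→2, 19→1, 24→2, 31→3, 28→3, 44→4, 25→3, 16→1, 42→4, 4→1, 16→2, 28→4, 26→4, 41→5, 30→5, 9→2, 24→3, 46→6.
So the longest increasing subsequence has length 6, e.g. 19, 24, 25, 28, 41, 46.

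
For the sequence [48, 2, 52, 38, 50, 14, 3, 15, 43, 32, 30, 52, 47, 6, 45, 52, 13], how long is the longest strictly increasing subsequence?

6

Let dp[i] be the longest increasing subsequence ending at position i. Then dp = [1, 1, 2, 2, 3, 2, 2, 3, 4, 4, 4, 5, 5, 3, 5, 6, 4].
The maximum is 6; one witness is 2, 14, 15, 43, 47, 52 at positions 2,6,8,9,13,16.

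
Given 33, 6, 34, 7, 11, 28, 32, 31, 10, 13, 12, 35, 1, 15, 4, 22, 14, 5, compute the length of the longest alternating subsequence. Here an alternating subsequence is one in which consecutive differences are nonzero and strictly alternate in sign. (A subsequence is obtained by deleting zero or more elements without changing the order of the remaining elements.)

14

A longest alternating subsequence is 33, 6, 34, 7, 11, 10, 13, 12, 35, 1, 15, 4, 22, 14 (positions 1,2,3,4,5,9,10,11,12,13,14,15,16,17); its 13 consecutive differences strictly alternate in sign, and length 14 is optimal.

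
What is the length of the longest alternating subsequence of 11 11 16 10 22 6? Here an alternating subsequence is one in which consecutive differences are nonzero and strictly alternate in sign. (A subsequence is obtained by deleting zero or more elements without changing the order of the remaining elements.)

5

Track the best alternating length ending on an up-step vs a down-step at each position: up/down = 1/1, 1/1, 2/1, 1/3, 4/1, 1/5.
The maximum over both is 5; one such subsequence is 11, 16, 10, 22, 6.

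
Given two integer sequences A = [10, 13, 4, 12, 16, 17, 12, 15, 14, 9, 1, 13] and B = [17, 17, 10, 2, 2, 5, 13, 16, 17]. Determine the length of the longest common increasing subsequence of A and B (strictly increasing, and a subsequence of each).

For each value that appears in both, track the longest common increasing run ending there.
The best achievable length is 4; one witness is 10, 13, 16, 17 (A-positions 1,2,5,6, B-positions 3,7,8,9).

4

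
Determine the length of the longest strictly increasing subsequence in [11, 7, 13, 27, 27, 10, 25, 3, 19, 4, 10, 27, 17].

4

Scanning left to right, the best length ending at each element is: 11→1, 7→1, 13→2, 27→3, 27→3, 10→2, 25→3, 3→1, 19→3, 4→2, 10→3, 27→4, 17→4.
So the longest increasing subsequence has length 4, e.g. 11, 13, 25, 27.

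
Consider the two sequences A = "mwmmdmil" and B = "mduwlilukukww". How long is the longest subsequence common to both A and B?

4

A longest common subsequence is mwil (length 4); the LCS DP confirms no longer common subsequence exists.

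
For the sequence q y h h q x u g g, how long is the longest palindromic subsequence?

One longest palindromic subsequence is qhhq (positions 1,3,4,5); it reads the same forward and backward, and the interval DP gives dp[1][9] = 4.

4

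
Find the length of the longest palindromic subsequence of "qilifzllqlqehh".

6

Using dp[i][j] = 2 + dp[i+1][j−1] if the ends match, else max(dp[i+1][j], dp[i][j−1]):
dp[1][14] = 6. A witness is qllllq at positions 1,3,7,8,10,11.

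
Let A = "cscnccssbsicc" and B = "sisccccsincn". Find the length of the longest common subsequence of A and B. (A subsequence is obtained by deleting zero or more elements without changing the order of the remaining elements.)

7

A longest common subsequence is ccccsic (length 7); the LCS DP confirms no longer common subsequence exists.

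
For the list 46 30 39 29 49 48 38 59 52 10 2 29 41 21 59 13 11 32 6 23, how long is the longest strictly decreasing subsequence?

8

Let dp[i] be the longest decreasing subsequence ending at position i. Then dp = [1, 2, 2, 3, 1, 2, 3, 1, 2, 4, 5, 4, 3, 5, 1, 6, 7, 4, 8, 5].
The maximum is 8; one witness is 46, 39, 38, 29, 21, 13, 11, 6 at positions 1,3,7,12,14,16,17,19.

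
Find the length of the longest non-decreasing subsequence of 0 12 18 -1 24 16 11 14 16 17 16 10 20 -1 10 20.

One longest non-decreasing subsequence is 0, 12, 16, 16, 17, 20, 20 (positions 1,2,6,9,10,13,16), of length 7; no longer one exists.

7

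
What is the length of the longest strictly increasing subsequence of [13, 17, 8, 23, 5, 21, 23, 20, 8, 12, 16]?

Scanning left to right, the best length ending at each element is: 13→1, 17→2, 8→1, 23→3, 5→1, 21→3, 23→4, 20→3, 8→2, 12→3, 16→4.
So the longest increasing subsequence has length 4, e.g. 13, 17, 21, 23.

4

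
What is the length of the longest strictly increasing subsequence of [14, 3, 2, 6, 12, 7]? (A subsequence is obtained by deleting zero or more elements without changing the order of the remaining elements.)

3

Let dp[i] be the longest increasing subsequence ending at position i. Then dp = [1, 1, 1, 2, 3, 3].
The maximum is 3; one witness is 3, 6, 12 at positions 2,4,5.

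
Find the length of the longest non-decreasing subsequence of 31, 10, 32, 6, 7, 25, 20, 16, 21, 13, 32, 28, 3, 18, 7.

5

One longest non-decreasing subsequence is 6, 7, 20, 21, 32 (positions 4,5,7,9,11), of length 5; no longer one exists.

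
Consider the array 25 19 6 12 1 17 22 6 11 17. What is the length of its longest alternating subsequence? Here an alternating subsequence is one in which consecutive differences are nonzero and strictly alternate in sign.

7

Track the best alternating length ending on an up-step vs a down-step at each position: up/down = 1/1, 1/2, 1/2, 3/2, 1/4, 5/2, 5/2, 5/6, 7/6, 7/6.
The maximum over both is 7; one such subsequence is 25, 6, 12, 1, 17, 6, 11.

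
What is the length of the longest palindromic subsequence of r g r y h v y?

One longest palindromic subsequence is yvy (positions 4,6,7); it reads the same forward and backward, and the interval DP gives dp[1][7] = 3.

3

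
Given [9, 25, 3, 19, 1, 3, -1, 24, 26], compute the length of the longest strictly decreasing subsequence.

Let dp[i] be the longest decreasing subsequence ending at position i. Then dp = [1, 1, 2, 2, 3, 3, 4, 2, 1].
The maximum is 4; one witness is 9, 3, 1, -1 at positions 1,3,5,7.

4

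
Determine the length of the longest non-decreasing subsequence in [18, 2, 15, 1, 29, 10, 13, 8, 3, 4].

3

Scanning left to right, the best length ending at each element is: 18→1, 2→1, 15→2, 1→1, 29→3, 10→2, 13→3, 8→2, 3→2, 4→3.
So the longest non-decreasing subsequence has length 3, e.g. 2, 15, 29.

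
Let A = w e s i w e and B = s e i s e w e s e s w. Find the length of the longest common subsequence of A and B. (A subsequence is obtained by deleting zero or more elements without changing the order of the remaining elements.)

A longest common subsequence is wesw (length 4); the LCS DP confirms no longer common subsequence exists.

4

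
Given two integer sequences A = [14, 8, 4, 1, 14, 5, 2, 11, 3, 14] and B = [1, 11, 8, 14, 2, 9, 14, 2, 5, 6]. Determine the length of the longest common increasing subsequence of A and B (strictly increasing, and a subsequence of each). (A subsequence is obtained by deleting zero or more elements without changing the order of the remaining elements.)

3

For each value that appears in both, track the longest common increasing run ending there.
The best achievable length is 3; one witness is 1, 11, 14 (A-positions 4,8,10, B-positions 1,2,4).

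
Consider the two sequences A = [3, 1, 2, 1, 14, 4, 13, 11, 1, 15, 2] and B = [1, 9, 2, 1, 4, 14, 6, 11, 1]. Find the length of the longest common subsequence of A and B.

Backtracking the LCS table gives one alignment: 1 (A2,B1) → 2 (A3,B3) → 1 (A4,B4) → 14 (A5,B6) → 11 (A8,B8) → 1 (A9,B9).
So the longest common subsequence has length 6.

6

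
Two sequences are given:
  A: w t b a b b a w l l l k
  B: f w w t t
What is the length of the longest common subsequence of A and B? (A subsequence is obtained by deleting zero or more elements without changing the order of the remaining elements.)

2

A longest common subsequence is wt (length 2); the LCS DP confirms no longer common subsequence exists.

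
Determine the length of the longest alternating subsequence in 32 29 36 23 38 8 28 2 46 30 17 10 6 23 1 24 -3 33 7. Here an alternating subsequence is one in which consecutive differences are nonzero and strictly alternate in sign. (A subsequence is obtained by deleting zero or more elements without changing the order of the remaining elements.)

16

A longest alternating subsequence is 32, 29, 36, 23, 38, 8, 28, 2, 46, 17, 23, 1, 24, -3, 33, 7 (positions 1,2,3,4,5,6,7,8,9,11,14,15,16,17,18,19); its 15 consecutive differences strictly alternate in sign, and length 16 is optimal.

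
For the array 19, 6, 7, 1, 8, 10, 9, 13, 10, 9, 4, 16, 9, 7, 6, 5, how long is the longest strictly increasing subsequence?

Let dp[i] be the longest increasing subsequence ending at position i. Then dp = [1, 1, 2, 1, 3, 4, 4, 5, 5, 4, 2, 6, 4, 3, 3, 3].
The maximum is 6; one witness is 6, 7, 8, 10, 13, 16 at positions 2,3,5,6,8,12.

6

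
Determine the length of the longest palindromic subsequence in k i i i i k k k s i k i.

7

Using dp[i][j] = 2 + dp[i+1][j−1] if the ends match, else max(dp[i+1][j], dp[i][j−1]):
dp[1][12] = 7. A witness is iikkkii at positions 2,5,6,7,8,10,12.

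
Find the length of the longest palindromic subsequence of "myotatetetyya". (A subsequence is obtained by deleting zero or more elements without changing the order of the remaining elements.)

Using dp[i][j] = 2 + dp[i+1][j−1] if the ends match, else max(dp[i+1][j], dp[i][j−1]):
dp[1][13] = 7. A witness is ateteta at positions 5,6,7,8,9,10,13.

7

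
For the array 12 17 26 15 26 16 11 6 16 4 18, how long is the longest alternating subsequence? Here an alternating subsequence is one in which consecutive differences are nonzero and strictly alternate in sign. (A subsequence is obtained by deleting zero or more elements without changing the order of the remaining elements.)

8

Track the best alternating length ending on an up-step vs a down-step at each position: up/down = 1/1, 2/1, 2/1, 2/3, 4/1, 4/5, 1/5, 1/5, 6/5, 1/7, 8/5.
The maximum over both is 8; one such subsequence is 12, 17, 15, 26, 11, 16, 4, 18.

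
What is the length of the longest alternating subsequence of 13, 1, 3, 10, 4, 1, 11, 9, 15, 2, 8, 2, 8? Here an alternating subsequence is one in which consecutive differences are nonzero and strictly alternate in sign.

Track the best alternating length ending on an up-step vs a down-step at each position: up/down = 1/1, 1/2, 3/2, 3/2, 3/4, 1/4, 5/2, 5/6, 7/1, 5/8, 9/8, 5/10, 11/8.
The maximum over both is 11; one such subsequence is 13, 1, 10, 4, 11, 9, 15, 2, 8, 2, 8.

11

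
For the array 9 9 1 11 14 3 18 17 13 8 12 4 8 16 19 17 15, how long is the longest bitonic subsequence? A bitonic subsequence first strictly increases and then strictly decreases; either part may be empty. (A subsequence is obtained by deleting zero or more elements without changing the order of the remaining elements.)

8

One longest bitonic subsequence is 9, 11, 14, 18, 17, 13, 12, 8 (positions 1,4,5,7,8,9,11,13): it rises to 18 then falls. Length 8 is optimal.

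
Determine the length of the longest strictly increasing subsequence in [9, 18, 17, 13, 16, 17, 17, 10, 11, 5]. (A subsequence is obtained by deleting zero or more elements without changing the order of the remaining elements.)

One longest increasing subsequence is 9, 13, 16, 17 (positions 1,4,5,6), of length 4; no longer one exists.

4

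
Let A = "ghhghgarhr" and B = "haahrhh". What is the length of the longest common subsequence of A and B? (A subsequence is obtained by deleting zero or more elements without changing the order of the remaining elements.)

4

Backtracking the LCS table gives one alignment: h (A2,B1) → h (A3,B4) → h (A5,B6) → h (A9,B7).
So the longest common subsequence has length 4.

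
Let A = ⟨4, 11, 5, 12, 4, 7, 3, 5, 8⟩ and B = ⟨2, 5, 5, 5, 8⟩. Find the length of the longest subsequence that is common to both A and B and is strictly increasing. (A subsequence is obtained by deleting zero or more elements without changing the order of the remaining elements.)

For each value that appears in both, track the longest common increasing run ending there.
The best achievable length is 2; one witness is 5, 8 (A-positions 3,9, B-positions 2,5).

2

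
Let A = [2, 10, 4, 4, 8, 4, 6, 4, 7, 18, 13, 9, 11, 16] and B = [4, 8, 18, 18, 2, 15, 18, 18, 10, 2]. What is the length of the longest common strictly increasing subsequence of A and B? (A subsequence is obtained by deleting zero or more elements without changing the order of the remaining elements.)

3

For each value that appears in both, track the longest common increasing run ending there.
The best achievable length is 3; one witness is 4, 8, 18 (A-positions 3,5,10, B-positions 1,2,3).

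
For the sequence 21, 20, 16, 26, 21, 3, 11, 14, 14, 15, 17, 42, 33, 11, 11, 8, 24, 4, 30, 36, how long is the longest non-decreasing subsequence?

9

One longest non-decreasing subsequence is 3, 11, 14, 14, 15, 17, 24, 30, 36 (positions 6,7,8,9,10,11,17,19,20), of length 9; no longer one exists.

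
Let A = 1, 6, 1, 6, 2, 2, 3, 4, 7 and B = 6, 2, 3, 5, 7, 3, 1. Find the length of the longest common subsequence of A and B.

A longest common subsequence is 6, 2, 3, 7 (length 4); the LCS DP confirms no longer common subsequence exists.

4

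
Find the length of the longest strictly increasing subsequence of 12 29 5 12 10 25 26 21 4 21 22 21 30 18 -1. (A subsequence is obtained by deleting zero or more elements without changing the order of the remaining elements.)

5

One longest increasing subsequence is 5, 12, 25, 26, 30 (positions 3,4,6,7,13), of length 5; no longer one exists.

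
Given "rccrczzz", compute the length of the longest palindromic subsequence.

One longest palindromic subsequence is rccr (positions 1,2,3,4); it reads the same forward and backward, and the interval DP gives dp[1][8] = 4.

4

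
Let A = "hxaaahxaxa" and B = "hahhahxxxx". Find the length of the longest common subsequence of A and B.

A longest common subsequence is haahxx (length 6); the LCS DP confirms no longer common subsequence exists.

6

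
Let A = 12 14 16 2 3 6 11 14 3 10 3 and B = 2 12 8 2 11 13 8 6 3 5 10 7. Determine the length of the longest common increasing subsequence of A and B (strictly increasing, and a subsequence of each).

3

A longest common strictly increasing subsequence is 2, 6, 10 (length 3); it appears in order in both A and B, and no longer such subsequence exists.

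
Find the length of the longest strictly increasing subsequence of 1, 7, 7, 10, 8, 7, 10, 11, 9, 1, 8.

5

Let dp[i] be the longest increasing subsequence ending at position i. Then dp = [1, 2, 2, 3, 3, 2, 4, 5, 4, 1, 3].
The maximum is 5; one witness is 1, 7, 8, 10, 11 at positions 1,2,5,7,8.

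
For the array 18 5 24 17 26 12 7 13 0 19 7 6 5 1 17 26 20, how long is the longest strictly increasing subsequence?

5

Let dp[i] be the longest increasing subsequence ending at position i. Then dp = [1, 1, 2, 2, 3, 2, 2, 3, 1, 4, 2, 2, 2, 2, 4, 5, 5].
The maximum is 5; one witness is 5, 12, 13, 19, 26 at positions 2,6,8,10,16.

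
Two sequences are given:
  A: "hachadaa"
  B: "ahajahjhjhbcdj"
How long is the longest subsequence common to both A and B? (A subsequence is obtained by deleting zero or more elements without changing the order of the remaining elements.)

4

Backtracking the LCS table gives one alignment: h (A1,B2) → a (A2,B5) → c (A3,B12) → d (A6,B13).
So the longest common subsequence has length 4.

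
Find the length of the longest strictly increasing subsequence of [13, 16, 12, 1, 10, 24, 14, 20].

4

Let dp[i] be the longest increasing subsequence ending at position i. Then dp = [1, 2, 1, 1, 2, 3, 3, 4].
The maximum is 4; one witness is 1, 10, 14, 20 at positions 4,5,7,8.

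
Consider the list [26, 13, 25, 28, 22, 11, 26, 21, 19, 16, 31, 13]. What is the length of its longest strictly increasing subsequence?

Scanning left to right, the best length ending at each element is: 26→1, 13→1, 25→2, 28→3, 22→2, 11→1, 26→3, 21→2, 19→2, 16→2, 31→4, 13→2.
So the longest increasing subsequence has length 4, e.g. 13, 25, 28, 31.

4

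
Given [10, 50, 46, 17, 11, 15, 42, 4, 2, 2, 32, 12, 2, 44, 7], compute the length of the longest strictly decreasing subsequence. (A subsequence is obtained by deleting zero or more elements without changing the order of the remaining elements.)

6

Scanning left to right, the best length ending at each element is: 10→1, 50→1, 46→2, 17→3, 11→4, 15→4, 42→3, 4→5, 2→6, 2→6, 32→4, 12→5, 2→6, 44→3, 7→6.
So the longest decreasing subsequence has length 6, e.g. 50, 46, 17, 11, 4, 2.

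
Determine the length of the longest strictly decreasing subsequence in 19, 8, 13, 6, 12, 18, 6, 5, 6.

5

One longest decreasing subsequence is 19, 13, 12, 6, 5 (positions 1,3,5,7,8), of length 5; no longer one exists.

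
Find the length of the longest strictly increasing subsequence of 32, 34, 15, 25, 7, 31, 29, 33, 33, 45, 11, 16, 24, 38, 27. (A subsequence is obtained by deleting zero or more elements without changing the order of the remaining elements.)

5

Scanning left to right, the best length ending at each element is: 32→1, 34→2, 15→1, 25→2, 7→1, 31→3, 29→3, 33→4, 33→4, 45→5, 11→2, 16→3, 24→4, 38→5, 27→5.
So the longest increasing subsequence has length 5, e.g. 15, 25, 31, 33, 45.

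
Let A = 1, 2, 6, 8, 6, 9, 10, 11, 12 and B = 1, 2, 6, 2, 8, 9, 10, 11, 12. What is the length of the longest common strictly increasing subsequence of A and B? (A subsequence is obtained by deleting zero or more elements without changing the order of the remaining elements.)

8

A longest common strictly increasing subsequence is 1, 2, 6, 8, 9, 10, 11, 12 (length 8); it appears in order in both A and B, and no longer such subsequence exists.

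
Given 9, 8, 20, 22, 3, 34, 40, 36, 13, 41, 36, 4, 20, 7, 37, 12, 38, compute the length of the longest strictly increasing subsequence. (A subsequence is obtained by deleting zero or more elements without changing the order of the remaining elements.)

7

One longest increasing subsequence is 9, 20, 22, 34, 36, 37, 38 (positions 1,3,4,6,8,15,17), of length 7; no longer one exists.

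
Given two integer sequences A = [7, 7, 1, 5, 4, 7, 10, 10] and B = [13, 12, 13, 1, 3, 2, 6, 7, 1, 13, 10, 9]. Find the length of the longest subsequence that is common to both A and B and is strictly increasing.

For each value that appears in both, track the longest common increasing run ending there.
The best achievable length is 3; one witness is 1, 7, 10 (A-positions 3,6,7, B-positions 4,8,11).

3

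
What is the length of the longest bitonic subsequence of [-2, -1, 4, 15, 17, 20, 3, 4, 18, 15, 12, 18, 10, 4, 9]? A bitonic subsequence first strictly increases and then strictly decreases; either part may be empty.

11

One longest bitonic subsequence is -2, -1, 4, 15, 17, 20, 18, 15, 12, 10, 9 (positions 1,2,3,4,5,6,9,10,11,13,15): it rises to 20 then falls. Length 11 is optimal.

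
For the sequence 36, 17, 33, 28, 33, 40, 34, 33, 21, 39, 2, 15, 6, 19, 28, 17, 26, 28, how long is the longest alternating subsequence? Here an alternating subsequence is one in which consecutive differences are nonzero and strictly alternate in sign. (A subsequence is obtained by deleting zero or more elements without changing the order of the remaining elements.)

13

A longest alternating subsequence is 36, 17, 33, 28, 40, 34, 39, 2, 15, 6, 19, 17, 26 (positions 1,2,3,4,6,7,10,11,12,13,14,16,17); its 12 consecutive differences strictly alternate in sign, and length 13 is optimal.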